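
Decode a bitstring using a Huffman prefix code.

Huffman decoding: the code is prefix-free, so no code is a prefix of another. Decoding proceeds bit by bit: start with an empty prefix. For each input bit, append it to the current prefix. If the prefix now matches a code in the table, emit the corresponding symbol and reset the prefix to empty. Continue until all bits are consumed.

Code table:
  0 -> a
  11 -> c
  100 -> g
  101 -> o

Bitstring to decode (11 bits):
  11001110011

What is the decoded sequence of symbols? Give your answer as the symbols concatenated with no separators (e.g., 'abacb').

Answer: caacgc

Derivation:
Bit 0: prefix='1' (no match yet)
Bit 1: prefix='11' -> emit 'c', reset
Bit 2: prefix='0' -> emit 'a', reset
Bit 3: prefix='0' -> emit 'a', reset
Bit 4: prefix='1' (no match yet)
Bit 5: prefix='11' -> emit 'c', reset
Bit 6: prefix='1' (no match yet)
Bit 7: prefix='10' (no match yet)
Bit 8: prefix='100' -> emit 'g', reset
Bit 9: prefix='1' (no match yet)
Bit 10: prefix='11' -> emit 'c', reset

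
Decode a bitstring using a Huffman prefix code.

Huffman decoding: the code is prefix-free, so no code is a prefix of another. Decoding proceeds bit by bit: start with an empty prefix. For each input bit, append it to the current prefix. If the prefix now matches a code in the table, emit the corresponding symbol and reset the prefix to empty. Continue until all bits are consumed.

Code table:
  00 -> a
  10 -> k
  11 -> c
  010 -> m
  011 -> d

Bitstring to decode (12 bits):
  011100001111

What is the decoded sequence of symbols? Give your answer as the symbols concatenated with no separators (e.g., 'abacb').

Bit 0: prefix='0' (no match yet)
Bit 1: prefix='01' (no match yet)
Bit 2: prefix='011' -> emit 'd', reset
Bit 3: prefix='1' (no match yet)
Bit 4: prefix='10' -> emit 'k', reset
Bit 5: prefix='0' (no match yet)
Bit 6: prefix='00' -> emit 'a', reset
Bit 7: prefix='0' (no match yet)
Bit 8: prefix='01' (no match yet)
Bit 9: prefix='011' -> emit 'd', reset
Bit 10: prefix='1' (no match yet)
Bit 11: prefix='11' -> emit 'c', reset

Answer: dkadc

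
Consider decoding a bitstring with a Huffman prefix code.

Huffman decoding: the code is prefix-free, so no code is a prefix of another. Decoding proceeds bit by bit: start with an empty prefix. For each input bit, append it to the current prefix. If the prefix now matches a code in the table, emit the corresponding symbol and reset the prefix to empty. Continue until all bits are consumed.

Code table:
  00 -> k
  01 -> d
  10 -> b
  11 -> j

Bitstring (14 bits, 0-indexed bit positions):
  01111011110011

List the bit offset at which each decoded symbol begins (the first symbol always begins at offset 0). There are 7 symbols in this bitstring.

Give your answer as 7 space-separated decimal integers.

Bit 0: prefix='0' (no match yet)
Bit 1: prefix='01' -> emit 'd', reset
Bit 2: prefix='1' (no match yet)
Bit 3: prefix='11' -> emit 'j', reset
Bit 4: prefix='1' (no match yet)
Bit 5: prefix='10' -> emit 'b', reset
Bit 6: prefix='1' (no match yet)
Bit 7: prefix='11' -> emit 'j', reset
Bit 8: prefix='1' (no match yet)
Bit 9: prefix='11' -> emit 'j', reset
Bit 10: prefix='0' (no match yet)
Bit 11: prefix='00' -> emit 'k', reset
Bit 12: prefix='1' (no match yet)
Bit 13: prefix='11' -> emit 'j', reset

Answer: 0 2 4 6 8 10 12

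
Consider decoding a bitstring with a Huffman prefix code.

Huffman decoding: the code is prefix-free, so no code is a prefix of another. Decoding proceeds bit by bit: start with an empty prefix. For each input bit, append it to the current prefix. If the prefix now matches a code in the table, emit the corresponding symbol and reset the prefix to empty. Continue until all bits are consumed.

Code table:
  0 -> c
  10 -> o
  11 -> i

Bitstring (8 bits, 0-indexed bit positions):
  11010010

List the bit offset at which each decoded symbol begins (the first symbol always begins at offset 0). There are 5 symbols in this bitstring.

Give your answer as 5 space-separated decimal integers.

Answer: 0 2 3 5 6

Derivation:
Bit 0: prefix='1' (no match yet)
Bit 1: prefix='11' -> emit 'i', reset
Bit 2: prefix='0' -> emit 'c', reset
Bit 3: prefix='1' (no match yet)
Bit 4: prefix='10' -> emit 'o', reset
Bit 5: prefix='0' -> emit 'c', reset
Bit 6: prefix='1' (no match yet)
Bit 7: prefix='10' -> emit 'o', reset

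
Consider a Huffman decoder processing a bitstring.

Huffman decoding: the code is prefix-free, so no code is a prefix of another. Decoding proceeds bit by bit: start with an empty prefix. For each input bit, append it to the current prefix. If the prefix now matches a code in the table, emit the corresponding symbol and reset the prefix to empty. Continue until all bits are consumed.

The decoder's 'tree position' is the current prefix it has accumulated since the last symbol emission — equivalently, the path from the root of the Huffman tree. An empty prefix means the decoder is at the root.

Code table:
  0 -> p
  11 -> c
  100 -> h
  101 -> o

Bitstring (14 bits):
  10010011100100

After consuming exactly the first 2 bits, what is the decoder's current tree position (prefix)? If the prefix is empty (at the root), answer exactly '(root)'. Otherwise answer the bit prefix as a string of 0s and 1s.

Bit 0: prefix='1' (no match yet)
Bit 1: prefix='10' (no match yet)

Answer: 10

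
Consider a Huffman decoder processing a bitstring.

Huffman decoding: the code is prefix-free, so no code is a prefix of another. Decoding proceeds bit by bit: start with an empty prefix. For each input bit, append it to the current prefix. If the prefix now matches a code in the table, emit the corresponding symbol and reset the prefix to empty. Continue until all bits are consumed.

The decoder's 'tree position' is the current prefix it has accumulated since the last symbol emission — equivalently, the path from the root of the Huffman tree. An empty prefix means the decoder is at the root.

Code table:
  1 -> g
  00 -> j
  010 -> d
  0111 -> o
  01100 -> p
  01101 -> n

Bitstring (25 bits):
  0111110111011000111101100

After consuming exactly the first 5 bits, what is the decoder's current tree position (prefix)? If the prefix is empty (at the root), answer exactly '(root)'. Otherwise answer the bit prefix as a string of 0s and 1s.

Answer: (root)

Derivation:
Bit 0: prefix='0' (no match yet)
Bit 1: prefix='01' (no match yet)
Bit 2: prefix='011' (no match yet)
Bit 3: prefix='0111' -> emit 'o', reset
Bit 4: prefix='1' -> emit 'g', reset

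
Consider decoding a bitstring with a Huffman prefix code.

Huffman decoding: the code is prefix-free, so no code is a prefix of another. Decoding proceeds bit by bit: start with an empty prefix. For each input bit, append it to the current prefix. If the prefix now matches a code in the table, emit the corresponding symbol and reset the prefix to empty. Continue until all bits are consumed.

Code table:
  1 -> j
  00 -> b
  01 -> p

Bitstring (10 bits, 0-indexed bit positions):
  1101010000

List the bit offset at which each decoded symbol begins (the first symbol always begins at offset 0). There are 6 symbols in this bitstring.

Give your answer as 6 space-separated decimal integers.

Bit 0: prefix='1' -> emit 'j', reset
Bit 1: prefix='1' -> emit 'j', reset
Bit 2: prefix='0' (no match yet)
Bit 3: prefix='01' -> emit 'p', reset
Bit 4: prefix='0' (no match yet)
Bit 5: prefix='01' -> emit 'p', reset
Bit 6: prefix='0' (no match yet)
Bit 7: prefix='00' -> emit 'b', reset
Bit 8: prefix='0' (no match yet)
Bit 9: prefix='00' -> emit 'b', reset

Answer: 0 1 2 4 6 8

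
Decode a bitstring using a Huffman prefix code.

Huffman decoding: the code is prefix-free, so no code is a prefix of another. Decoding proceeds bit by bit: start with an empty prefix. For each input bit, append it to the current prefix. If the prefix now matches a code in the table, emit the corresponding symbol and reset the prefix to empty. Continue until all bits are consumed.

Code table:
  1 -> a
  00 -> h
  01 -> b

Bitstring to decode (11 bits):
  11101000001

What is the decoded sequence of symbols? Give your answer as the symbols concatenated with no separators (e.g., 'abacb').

Bit 0: prefix='1' -> emit 'a', reset
Bit 1: prefix='1' -> emit 'a', reset
Bit 2: prefix='1' -> emit 'a', reset
Bit 3: prefix='0' (no match yet)
Bit 4: prefix='01' -> emit 'b', reset
Bit 5: prefix='0' (no match yet)
Bit 6: prefix='00' -> emit 'h', reset
Bit 7: prefix='0' (no match yet)
Bit 8: prefix='00' -> emit 'h', reset
Bit 9: prefix='0' (no match yet)
Bit 10: prefix='01' -> emit 'b', reset

Answer: aaabhhb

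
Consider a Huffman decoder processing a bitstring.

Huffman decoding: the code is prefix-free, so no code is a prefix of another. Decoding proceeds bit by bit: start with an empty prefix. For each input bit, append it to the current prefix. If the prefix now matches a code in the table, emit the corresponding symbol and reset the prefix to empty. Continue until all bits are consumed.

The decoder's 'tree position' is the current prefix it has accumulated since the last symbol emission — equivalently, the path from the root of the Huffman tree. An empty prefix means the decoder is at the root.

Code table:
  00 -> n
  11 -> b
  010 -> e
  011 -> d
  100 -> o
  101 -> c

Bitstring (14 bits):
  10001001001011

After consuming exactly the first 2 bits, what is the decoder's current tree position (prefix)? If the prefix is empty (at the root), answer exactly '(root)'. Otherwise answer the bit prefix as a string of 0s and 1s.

Answer: 10

Derivation:
Bit 0: prefix='1' (no match yet)
Bit 1: prefix='10' (no match yet)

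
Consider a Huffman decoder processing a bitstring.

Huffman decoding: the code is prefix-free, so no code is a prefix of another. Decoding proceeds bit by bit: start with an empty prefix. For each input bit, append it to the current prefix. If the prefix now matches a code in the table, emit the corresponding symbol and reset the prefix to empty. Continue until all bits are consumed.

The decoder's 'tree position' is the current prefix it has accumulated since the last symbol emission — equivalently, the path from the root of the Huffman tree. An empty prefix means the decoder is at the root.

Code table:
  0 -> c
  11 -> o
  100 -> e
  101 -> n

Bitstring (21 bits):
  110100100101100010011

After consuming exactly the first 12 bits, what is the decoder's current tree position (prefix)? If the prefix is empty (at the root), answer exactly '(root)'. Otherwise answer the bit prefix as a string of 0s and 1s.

Bit 0: prefix='1' (no match yet)
Bit 1: prefix='11' -> emit 'o', reset
Bit 2: prefix='0' -> emit 'c', reset
Bit 3: prefix='1' (no match yet)
Bit 4: prefix='10' (no match yet)
Bit 5: prefix='100' -> emit 'e', reset
Bit 6: prefix='1' (no match yet)
Bit 7: prefix='10' (no match yet)
Bit 8: prefix='100' -> emit 'e', reset
Bit 9: prefix='1' (no match yet)
Bit 10: prefix='10' (no match yet)
Bit 11: prefix='101' -> emit 'n', reset

Answer: (root)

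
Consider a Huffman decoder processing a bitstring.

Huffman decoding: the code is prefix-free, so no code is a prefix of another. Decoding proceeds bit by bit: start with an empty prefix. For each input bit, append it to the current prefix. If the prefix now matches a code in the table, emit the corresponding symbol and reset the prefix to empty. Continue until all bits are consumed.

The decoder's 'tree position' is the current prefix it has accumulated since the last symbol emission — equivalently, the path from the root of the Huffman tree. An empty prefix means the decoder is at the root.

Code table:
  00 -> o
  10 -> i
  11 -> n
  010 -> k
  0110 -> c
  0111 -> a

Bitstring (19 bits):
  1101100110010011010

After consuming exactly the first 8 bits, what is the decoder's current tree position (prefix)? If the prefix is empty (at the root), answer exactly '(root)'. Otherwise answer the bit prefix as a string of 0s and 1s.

Answer: 01

Derivation:
Bit 0: prefix='1' (no match yet)
Bit 1: prefix='11' -> emit 'n', reset
Bit 2: prefix='0' (no match yet)
Bit 3: prefix='01' (no match yet)
Bit 4: prefix='011' (no match yet)
Bit 5: prefix='0110' -> emit 'c', reset
Bit 6: prefix='0' (no match yet)
Bit 7: prefix='01' (no match yet)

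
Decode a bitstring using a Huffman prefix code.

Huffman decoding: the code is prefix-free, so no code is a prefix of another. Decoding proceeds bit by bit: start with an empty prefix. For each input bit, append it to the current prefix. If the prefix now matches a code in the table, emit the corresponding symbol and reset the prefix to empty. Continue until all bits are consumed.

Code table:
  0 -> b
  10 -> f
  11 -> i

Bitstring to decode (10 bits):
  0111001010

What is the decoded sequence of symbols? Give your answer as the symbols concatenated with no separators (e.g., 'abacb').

Answer: bifbff

Derivation:
Bit 0: prefix='0' -> emit 'b', reset
Bit 1: prefix='1' (no match yet)
Bit 2: prefix='11' -> emit 'i', reset
Bit 3: prefix='1' (no match yet)
Bit 4: prefix='10' -> emit 'f', reset
Bit 5: prefix='0' -> emit 'b', reset
Bit 6: prefix='1' (no match yet)
Bit 7: prefix='10' -> emit 'f', reset
Bit 8: prefix='1' (no match yet)
Bit 9: prefix='10' -> emit 'f', reset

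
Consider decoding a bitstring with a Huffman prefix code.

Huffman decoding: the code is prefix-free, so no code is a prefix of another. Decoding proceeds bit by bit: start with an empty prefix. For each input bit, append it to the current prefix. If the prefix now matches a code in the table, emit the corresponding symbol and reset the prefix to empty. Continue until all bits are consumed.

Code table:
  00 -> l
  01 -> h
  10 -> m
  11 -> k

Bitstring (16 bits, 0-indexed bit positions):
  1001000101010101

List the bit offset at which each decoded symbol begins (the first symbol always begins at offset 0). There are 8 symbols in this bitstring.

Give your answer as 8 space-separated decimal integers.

Bit 0: prefix='1' (no match yet)
Bit 1: prefix='10' -> emit 'm', reset
Bit 2: prefix='0' (no match yet)
Bit 3: prefix='01' -> emit 'h', reset
Bit 4: prefix='0' (no match yet)
Bit 5: prefix='00' -> emit 'l', reset
Bit 6: prefix='0' (no match yet)
Bit 7: prefix='01' -> emit 'h', reset
Bit 8: prefix='0' (no match yet)
Bit 9: prefix='01' -> emit 'h', reset
Bit 10: prefix='0' (no match yet)
Bit 11: prefix='01' -> emit 'h', reset
Bit 12: prefix='0' (no match yet)
Bit 13: prefix='01' -> emit 'h', reset
Bit 14: prefix='0' (no match yet)
Bit 15: prefix='01' -> emit 'h', reset

Answer: 0 2 4 6 8 10 12 14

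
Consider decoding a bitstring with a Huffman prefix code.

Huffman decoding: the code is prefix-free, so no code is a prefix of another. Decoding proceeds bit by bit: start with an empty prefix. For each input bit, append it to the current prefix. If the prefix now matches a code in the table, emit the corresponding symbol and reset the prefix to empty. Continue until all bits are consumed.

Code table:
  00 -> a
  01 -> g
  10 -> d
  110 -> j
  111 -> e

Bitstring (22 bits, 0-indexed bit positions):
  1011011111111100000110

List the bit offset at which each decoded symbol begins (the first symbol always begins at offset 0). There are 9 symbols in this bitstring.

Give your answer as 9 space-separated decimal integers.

Answer: 0 2 5 8 11 14 16 18 20

Derivation:
Bit 0: prefix='1' (no match yet)
Bit 1: prefix='10' -> emit 'd', reset
Bit 2: prefix='1' (no match yet)
Bit 3: prefix='11' (no match yet)
Bit 4: prefix='110' -> emit 'j', reset
Bit 5: prefix='1' (no match yet)
Bit 6: prefix='11' (no match yet)
Bit 7: prefix='111' -> emit 'e', reset
Bit 8: prefix='1' (no match yet)
Bit 9: prefix='11' (no match yet)
Bit 10: prefix='111' -> emit 'e', reset
Bit 11: prefix='1' (no match yet)
Bit 12: prefix='11' (no match yet)
Bit 13: prefix='111' -> emit 'e', reset
Bit 14: prefix='0' (no match yet)
Bit 15: prefix='00' -> emit 'a', reset
Bit 16: prefix='0' (no match yet)
Bit 17: prefix='00' -> emit 'a', reset
Bit 18: prefix='0' (no match yet)
Bit 19: prefix='01' -> emit 'g', reset
Bit 20: prefix='1' (no match yet)
Bit 21: prefix='10' -> emit 'd', reset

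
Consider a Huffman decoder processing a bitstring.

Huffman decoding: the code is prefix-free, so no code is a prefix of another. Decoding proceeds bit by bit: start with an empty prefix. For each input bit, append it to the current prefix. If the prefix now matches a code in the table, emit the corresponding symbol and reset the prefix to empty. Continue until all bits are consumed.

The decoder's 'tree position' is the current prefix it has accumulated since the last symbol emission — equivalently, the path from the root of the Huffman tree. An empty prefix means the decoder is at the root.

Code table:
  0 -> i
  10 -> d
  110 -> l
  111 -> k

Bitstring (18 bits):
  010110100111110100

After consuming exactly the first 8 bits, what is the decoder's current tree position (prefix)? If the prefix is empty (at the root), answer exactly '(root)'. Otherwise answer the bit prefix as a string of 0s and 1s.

Answer: (root)

Derivation:
Bit 0: prefix='0' -> emit 'i', reset
Bit 1: prefix='1' (no match yet)
Bit 2: prefix='10' -> emit 'd', reset
Bit 3: prefix='1' (no match yet)
Bit 4: prefix='11' (no match yet)
Bit 5: prefix='110' -> emit 'l', reset
Bit 6: prefix='1' (no match yet)
Bit 7: prefix='10' -> emit 'd', reset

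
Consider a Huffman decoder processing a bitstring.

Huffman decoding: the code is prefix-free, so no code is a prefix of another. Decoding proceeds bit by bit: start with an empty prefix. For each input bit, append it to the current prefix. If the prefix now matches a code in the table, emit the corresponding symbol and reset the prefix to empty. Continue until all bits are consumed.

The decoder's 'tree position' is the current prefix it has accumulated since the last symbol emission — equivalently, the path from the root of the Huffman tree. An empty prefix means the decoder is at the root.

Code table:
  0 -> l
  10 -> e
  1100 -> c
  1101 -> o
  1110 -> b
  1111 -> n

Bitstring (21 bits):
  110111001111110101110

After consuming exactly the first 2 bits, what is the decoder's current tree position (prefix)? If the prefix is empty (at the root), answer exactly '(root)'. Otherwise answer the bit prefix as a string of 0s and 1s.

Answer: 11

Derivation:
Bit 0: prefix='1' (no match yet)
Bit 1: prefix='11' (no match yet)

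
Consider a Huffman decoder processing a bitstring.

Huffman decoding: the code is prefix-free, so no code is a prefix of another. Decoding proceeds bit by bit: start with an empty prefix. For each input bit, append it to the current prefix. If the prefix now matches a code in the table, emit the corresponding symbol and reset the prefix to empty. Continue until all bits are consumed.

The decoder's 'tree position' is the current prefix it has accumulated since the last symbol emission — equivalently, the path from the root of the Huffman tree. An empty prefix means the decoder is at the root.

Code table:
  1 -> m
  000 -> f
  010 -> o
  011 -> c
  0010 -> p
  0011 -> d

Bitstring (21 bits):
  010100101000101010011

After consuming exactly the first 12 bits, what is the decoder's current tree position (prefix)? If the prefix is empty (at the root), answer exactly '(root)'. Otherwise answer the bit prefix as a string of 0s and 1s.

Bit 0: prefix='0' (no match yet)
Bit 1: prefix='01' (no match yet)
Bit 2: prefix='010' -> emit 'o', reset
Bit 3: prefix='1' -> emit 'm', reset
Bit 4: prefix='0' (no match yet)
Bit 5: prefix='00' (no match yet)
Bit 6: prefix='001' (no match yet)
Bit 7: prefix='0010' -> emit 'p', reset
Bit 8: prefix='1' -> emit 'm', reset
Bit 9: prefix='0' (no match yet)
Bit 10: prefix='00' (no match yet)
Bit 11: prefix='000' -> emit 'f', reset

Answer: (root)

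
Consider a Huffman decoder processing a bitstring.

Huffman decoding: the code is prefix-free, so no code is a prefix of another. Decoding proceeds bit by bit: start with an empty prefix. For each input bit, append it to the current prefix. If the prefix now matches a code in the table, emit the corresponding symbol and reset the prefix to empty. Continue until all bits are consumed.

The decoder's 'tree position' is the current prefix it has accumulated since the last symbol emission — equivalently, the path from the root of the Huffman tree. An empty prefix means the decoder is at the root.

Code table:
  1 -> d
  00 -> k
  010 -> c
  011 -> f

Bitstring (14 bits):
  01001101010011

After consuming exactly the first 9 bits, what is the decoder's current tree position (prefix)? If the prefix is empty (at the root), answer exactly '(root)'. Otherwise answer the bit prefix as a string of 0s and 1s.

Answer: (root)

Derivation:
Bit 0: prefix='0' (no match yet)
Bit 1: prefix='01' (no match yet)
Bit 2: prefix='010' -> emit 'c', reset
Bit 3: prefix='0' (no match yet)
Bit 4: prefix='01' (no match yet)
Bit 5: prefix='011' -> emit 'f', reset
Bit 6: prefix='0' (no match yet)
Bit 7: prefix='01' (no match yet)
Bit 8: prefix='010' -> emit 'c', reset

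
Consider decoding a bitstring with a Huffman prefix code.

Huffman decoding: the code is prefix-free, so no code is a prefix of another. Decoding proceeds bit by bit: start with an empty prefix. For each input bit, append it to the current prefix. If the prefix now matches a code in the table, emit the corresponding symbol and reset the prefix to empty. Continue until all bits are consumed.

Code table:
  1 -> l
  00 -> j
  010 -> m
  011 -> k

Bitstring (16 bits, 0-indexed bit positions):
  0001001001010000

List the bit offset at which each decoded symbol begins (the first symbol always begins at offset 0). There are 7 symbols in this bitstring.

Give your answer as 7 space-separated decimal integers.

Bit 0: prefix='0' (no match yet)
Bit 1: prefix='00' -> emit 'j', reset
Bit 2: prefix='0' (no match yet)
Bit 3: prefix='01' (no match yet)
Bit 4: prefix='010' -> emit 'm', reset
Bit 5: prefix='0' (no match yet)
Bit 6: prefix='01' (no match yet)
Bit 7: prefix='010' -> emit 'm', reset
Bit 8: prefix='0' (no match yet)
Bit 9: prefix='01' (no match yet)
Bit 10: prefix='010' -> emit 'm', reset
Bit 11: prefix='1' -> emit 'l', reset
Bit 12: prefix='0' (no match yet)
Bit 13: prefix='00' -> emit 'j', reset
Bit 14: prefix='0' (no match yet)
Bit 15: prefix='00' -> emit 'j', reset

Answer: 0 2 5 8 11 12 14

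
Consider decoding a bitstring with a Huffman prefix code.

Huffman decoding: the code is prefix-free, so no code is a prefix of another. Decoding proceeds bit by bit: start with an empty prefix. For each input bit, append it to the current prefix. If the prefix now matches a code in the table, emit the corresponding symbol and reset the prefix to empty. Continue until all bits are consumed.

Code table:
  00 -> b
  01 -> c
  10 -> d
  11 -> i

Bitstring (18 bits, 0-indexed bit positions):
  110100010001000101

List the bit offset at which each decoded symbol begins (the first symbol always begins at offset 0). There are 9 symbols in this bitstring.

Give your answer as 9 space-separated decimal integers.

Bit 0: prefix='1' (no match yet)
Bit 1: prefix='11' -> emit 'i', reset
Bit 2: prefix='0' (no match yet)
Bit 3: prefix='01' -> emit 'c', reset
Bit 4: prefix='0' (no match yet)
Bit 5: prefix='00' -> emit 'b', reset
Bit 6: prefix='0' (no match yet)
Bit 7: prefix='01' -> emit 'c', reset
Bit 8: prefix='0' (no match yet)
Bit 9: prefix='00' -> emit 'b', reset
Bit 10: prefix='0' (no match yet)
Bit 11: prefix='01' -> emit 'c', reset
Bit 12: prefix='0' (no match yet)
Bit 13: prefix='00' -> emit 'b', reset
Bit 14: prefix='0' (no match yet)
Bit 15: prefix='01' -> emit 'c', reset
Bit 16: prefix='0' (no match yet)
Bit 17: prefix='01' -> emit 'c', reset

Answer: 0 2 4 6 8 10 12 14 16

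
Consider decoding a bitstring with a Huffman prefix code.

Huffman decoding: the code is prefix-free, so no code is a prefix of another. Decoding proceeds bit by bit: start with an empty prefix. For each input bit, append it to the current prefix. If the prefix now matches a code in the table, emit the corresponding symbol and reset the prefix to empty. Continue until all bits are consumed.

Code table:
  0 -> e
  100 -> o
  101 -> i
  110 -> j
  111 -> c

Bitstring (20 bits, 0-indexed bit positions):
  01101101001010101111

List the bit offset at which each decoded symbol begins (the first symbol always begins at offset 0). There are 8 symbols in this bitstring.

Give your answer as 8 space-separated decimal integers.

Bit 0: prefix='0' -> emit 'e', reset
Bit 1: prefix='1' (no match yet)
Bit 2: prefix='11' (no match yet)
Bit 3: prefix='110' -> emit 'j', reset
Bit 4: prefix='1' (no match yet)
Bit 5: prefix='11' (no match yet)
Bit 6: prefix='110' -> emit 'j', reset
Bit 7: prefix='1' (no match yet)
Bit 8: prefix='10' (no match yet)
Bit 9: prefix='100' -> emit 'o', reset
Bit 10: prefix='1' (no match yet)
Bit 11: prefix='10' (no match yet)
Bit 12: prefix='101' -> emit 'i', reset
Bit 13: prefix='0' -> emit 'e', reset
Bit 14: prefix='1' (no match yet)
Bit 15: prefix='10' (no match yet)
Bit 16: prefix='101' -> emit 'i', reset
Bit 17: prefix='1' (no match yet)
Bit 18: prefix='11' (no match yet)
Bit 19: prefix='111' -> emit 'c', reset

Answer: 0 1 4 7 10 13 14 17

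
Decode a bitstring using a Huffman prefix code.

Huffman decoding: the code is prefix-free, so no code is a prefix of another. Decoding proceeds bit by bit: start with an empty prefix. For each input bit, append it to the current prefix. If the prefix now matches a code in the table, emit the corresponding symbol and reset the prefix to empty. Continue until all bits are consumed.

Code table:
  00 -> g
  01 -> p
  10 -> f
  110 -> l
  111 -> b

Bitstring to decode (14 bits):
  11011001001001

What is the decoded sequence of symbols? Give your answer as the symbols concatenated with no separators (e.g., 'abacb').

Answer: llpgfp

Derivation:
Bit 0: prefix='1' (no match yet)
Bit 1: prefix='11' (no match yet)
Bit 2: prefix='110' -> emit 'l', reset
Bit 3: prefix='1' (no match yet)
Bit 4: prefix='11' (no match yet)
Bit 5: prefix='110' -> emit 'l', reset
Bit 6: prefix='0' (no match yet)
Bit 7: prefix='01' -> emit 'p', reset
Bit 8: prefix='0' (no match yet)
Bit 9: prefix='00' -> emit 'g', reset
Bit 10: prefix='1' (no match yet)
Bit 11: prefix='10' -> emit 'f', reset
Bit 12: prefix='0' (no match yet)
Bit 13: prefix='01' -> emit 'p', reset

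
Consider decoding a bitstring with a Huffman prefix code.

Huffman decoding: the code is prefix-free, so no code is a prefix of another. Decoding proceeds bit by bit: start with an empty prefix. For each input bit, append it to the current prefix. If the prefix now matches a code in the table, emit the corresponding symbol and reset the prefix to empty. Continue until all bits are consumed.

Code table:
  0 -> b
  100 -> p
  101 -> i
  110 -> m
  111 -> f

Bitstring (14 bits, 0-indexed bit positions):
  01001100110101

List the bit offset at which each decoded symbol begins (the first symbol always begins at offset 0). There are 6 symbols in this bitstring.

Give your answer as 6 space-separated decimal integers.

Bit 0: prefix='0' -> emit 'b', reset
Bit 1: prefix='1' (no match yet)
Bit 2: prefix='10' (no match yet)
Bit 3: prefix='100' -> emit 'p', reset
Bit 4: prefix='1' (no match yet)
Bit 5: prefix='11' (no match yet)
Bit 6: prefix='110' -> emit 'm', reset
Bit 7: prefix='0' -> emit 'b', reset
Bit 8: prefix='1' (no match yet)
Bit 9: prefix='11' (no match yet)
Bit 10: prefix='110' -> emit 'm', reset
Bit 11: prefix='1' (no match yet)
Bit 12: prefix='10' (no match yet)
Bit 13: prefix='101' -> emit 'i', reset

Answer: 0 1 4 7 8 11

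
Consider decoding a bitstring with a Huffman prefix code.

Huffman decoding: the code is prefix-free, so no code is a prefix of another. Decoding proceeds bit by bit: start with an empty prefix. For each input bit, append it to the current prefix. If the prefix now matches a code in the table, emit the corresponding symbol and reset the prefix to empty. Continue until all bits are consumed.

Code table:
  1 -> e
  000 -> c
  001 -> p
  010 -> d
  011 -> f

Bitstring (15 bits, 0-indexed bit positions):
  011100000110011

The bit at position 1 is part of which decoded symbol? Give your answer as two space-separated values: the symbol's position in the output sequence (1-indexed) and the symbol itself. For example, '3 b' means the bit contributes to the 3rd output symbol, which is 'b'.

Bit 0: prefix='0' (no match yet)
Bit 1: prefix='01' (no match yet)
Bit 2: prefix='011' -> emit 'f', reset
Bit 3: prefix='1' -> emit 'e', reset
Bit 4: prefix='0' (no match yet)
Bit 5: prefix='00' (no match yet)

Answer: 1 f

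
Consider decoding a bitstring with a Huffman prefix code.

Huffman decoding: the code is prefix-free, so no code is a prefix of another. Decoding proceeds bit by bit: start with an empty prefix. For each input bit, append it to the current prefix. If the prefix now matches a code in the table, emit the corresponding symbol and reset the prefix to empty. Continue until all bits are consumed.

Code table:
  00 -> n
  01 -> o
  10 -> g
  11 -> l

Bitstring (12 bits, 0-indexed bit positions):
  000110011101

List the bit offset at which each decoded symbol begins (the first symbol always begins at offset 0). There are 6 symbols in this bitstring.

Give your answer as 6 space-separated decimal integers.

Bit 0: prefix='0' (no match yet)
Bit 1: prefix='00' -> emit 'n', reset
Bit 2: prefix='0' (no match yet)
Bit 3: prefix='01' -> emit 'o', reset
Bit 4: prefix='1' (no match yet)
Bit 5: prefix='10' -> emit 'g', reset
Bit 6: prefix='0' (no match yet)
Bit 7: prefix='01' -> emit 'o', reset
Bit 8: prefix='1' (no match yet)
Bit 9: prefix='11' -> emit 'l', reset
Bit 10: prefix='0' (no match yet)
Bit 11: prefix='01' -> emit 'o', reset

Answer: 0 2 4 6 8 10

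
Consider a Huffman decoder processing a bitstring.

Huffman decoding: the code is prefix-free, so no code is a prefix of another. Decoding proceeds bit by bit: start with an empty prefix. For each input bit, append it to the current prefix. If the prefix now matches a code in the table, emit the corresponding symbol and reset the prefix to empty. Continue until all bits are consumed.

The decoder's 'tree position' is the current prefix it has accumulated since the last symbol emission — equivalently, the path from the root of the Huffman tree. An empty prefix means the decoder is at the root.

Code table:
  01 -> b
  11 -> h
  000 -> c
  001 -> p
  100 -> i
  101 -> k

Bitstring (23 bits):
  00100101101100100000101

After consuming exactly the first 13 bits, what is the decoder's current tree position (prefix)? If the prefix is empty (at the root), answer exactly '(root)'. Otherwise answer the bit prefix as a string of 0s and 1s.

Answer: 10

Derivation:
Bit 0: prefix='0' (no match yet)
Bit 1: prefix='00' (no match yet)
Bit 2: prefix='001' -> emit 'p', reset
Bit 3: prefix='0' (no match yet)
Bit 4: prefix='00' (no match yet)
Bit 5: prefix='001' -> emit 'p', reset
Bit 6: prefix='0' (no match yet)
Bit 7: prefix='01' -> emit 'b', reset
Bit 8: prefix='1' (no match yet)
Bit 9: prefix='10' (no match yet)
Bit 10: prefix='101' -> emit 'k', reset
Bit 11: prefix='1' (no match yet)
Bit 12: prefix='10' (no match yet)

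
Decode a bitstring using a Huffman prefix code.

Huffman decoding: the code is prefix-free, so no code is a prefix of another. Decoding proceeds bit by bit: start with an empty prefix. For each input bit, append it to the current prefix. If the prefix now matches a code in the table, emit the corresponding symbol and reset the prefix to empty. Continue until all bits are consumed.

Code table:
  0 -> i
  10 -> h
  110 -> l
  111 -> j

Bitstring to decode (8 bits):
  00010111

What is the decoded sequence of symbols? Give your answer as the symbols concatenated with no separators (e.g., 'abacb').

Answer: iiihj

Derivation:
Bit 0: prefix='0' -> emit 'i', reset
Bit 1: prefix='0' -> emit 'i', reset
Bit 2: prefix='0' -> emit 'i', reset
Bit 3: prefix='1' (no match yet)
Bit 4: prefix='10' -> emit 'h', reset
Bit 5: prefix='1' (no match yet)
Bit 6: prefix='11' (no match yet)
Bit 7: prefix='111' -> emit 'j', reset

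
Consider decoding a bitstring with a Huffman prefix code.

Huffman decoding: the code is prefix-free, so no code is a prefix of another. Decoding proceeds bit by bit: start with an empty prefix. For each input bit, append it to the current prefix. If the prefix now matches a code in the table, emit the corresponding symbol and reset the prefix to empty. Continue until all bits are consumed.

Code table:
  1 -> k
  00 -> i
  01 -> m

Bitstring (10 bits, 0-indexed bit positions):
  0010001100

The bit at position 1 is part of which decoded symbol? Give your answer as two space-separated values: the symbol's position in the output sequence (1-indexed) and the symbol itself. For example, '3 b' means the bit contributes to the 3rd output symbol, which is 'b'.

Bit 0: prefix='0' (no match yet)
Bit 1: prefix='00' -> emit 'i', reset
Bit 2: prefix='1' -> emit 'k', reset
Bit 3: prefix='0' (no match yet)
Bit 4: prefix='00' -> emit 'i', reset
Bit 5: prefix='0' (no match yet)

Answer: 1 i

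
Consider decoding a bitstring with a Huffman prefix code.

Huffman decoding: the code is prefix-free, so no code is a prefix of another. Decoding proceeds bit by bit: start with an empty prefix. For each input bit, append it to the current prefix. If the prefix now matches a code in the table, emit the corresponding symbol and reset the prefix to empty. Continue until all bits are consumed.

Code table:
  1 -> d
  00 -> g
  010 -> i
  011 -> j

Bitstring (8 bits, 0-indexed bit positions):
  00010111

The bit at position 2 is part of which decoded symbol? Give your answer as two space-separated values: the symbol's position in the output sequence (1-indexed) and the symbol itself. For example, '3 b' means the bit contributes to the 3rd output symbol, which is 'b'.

Bit 0: prefix='0' (no match yet)
Bit 1: prefix='00' -> emit 'g', reset
Bit 2: prefix='0' (no match yet)
Bit 3: prefix='01' (no match yet)
Bit 4: prefix='010' -> emit 'i', reset
Bit 5: prefix='1' -> emit 'd', reset
Bit 6: prefix='1' -> emit 'd', reset

Answer: 2 i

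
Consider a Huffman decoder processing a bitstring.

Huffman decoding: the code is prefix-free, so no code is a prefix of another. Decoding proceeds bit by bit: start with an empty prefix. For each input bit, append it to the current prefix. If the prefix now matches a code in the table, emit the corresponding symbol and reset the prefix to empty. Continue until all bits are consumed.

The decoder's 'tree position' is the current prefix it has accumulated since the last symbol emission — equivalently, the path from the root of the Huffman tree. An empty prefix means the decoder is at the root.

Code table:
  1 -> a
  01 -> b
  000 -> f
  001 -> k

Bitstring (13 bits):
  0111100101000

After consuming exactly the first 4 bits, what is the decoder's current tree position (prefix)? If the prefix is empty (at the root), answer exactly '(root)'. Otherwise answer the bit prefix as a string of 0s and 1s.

Bit 0: prefix='0' (no match yet)
Bit 1: prefix='01' -> emit 'b', reset
Bit 2: prefix='1' -> emit 'a', reset
Bit 3: prefix='1' -> emit 'a', reset

Answer: (root)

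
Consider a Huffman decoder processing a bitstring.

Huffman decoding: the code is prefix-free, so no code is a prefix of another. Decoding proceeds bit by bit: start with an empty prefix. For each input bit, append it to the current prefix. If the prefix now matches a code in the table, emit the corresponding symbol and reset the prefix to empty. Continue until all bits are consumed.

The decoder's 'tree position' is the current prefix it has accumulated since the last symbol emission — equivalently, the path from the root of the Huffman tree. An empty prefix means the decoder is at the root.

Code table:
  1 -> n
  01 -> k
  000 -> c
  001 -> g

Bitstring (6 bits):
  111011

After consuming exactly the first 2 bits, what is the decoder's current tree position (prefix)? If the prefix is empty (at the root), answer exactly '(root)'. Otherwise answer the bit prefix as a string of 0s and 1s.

Bit 0: prefix='1' -> emit 'n', reset
Bit 1: prefix='1' -> emit 'n', reset

Answer: (root)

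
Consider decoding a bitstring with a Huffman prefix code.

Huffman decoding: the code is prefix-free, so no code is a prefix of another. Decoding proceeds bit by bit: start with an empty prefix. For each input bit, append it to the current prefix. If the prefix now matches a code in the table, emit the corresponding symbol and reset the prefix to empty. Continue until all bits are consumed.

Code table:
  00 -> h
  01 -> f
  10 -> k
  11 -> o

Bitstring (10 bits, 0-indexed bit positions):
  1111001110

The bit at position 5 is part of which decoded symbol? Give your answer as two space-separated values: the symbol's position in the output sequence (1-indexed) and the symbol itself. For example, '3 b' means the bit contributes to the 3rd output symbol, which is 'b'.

Bit 0: prefix='1' (no match yet)
Bit 1: prefix='11' -> emit 'o', reset
Bit 2: prefix='1' (no match yet)
Bit 3: prefix='11' -> emit 'o', reset
Bit 4: prefix='0' (no match yet)
Bit 5: prefix='00' -> emit 'h', reset
Bit 6: prefix='1' (no match yet)
Bit 7: prefix='11' -> emit 'o', reset
Bit 8: prefix='1' (no match yet)
Bit 9: prefix='10' -> emit 'k', reset

Answer: 3 h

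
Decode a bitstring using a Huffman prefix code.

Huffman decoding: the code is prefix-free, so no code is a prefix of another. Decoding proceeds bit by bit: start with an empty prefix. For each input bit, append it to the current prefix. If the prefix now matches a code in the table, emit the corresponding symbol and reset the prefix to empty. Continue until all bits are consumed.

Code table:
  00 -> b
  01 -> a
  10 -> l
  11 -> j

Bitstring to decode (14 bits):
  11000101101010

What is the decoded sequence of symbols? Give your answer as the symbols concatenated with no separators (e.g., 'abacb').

Bit 0: prefix='1' (no match yet)
Bit 1: prefix='11' -> emit 'j', reset
Bit 2: prefix='0' (no match yet)
Bit 3: prefix='00' -> emit 'b', reset
Bit 4: prefix='0' (no match yet)
Bit 5: prefix='01' -> emit 'a', reset
Bit 6: prefix='0' (no match yet)
Bit 7: prefix='01' -> emit 'a', reset
Bit 8: prefix='1' (no match yet)
Bit 9: prefix='10' -> emit 'l', reset
Bit 10: prefix='1' (no match yet)
Bit 11: prefix='10' -> emit 'l', reset
Bit 12: prefix='1' (no match yet)
Bit 13: prefix='10' -> emit 'l', reset

Answer: jbaalll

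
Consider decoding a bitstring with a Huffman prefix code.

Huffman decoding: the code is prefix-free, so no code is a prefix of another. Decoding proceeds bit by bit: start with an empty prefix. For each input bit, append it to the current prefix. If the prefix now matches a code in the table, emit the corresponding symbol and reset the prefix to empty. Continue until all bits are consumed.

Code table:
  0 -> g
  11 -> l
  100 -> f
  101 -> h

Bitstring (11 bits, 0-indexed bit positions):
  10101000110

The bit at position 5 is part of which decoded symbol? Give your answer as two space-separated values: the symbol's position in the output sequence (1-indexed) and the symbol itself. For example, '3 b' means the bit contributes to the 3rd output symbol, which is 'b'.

Answer: 3 f

Derivation:
Bit 0: prefix='1' (no match yet)
Bit 1: prefix='10' (no match yet)
Bit 2: prefix='101' -> emit 'h', reset
Bit 3: prefix='0' -> emit 'g', reset
Bit 4: prefix='1' (no match yet)
Bit 5: prefix='10' (no match yet)
Bit 6: prefix='100' -> emit 'f', reset
Bit 7: prefix='0' -> emit 'g', reset
Bit 8: prefix='1' (no match yet)
Bit 9: prefix='11' -> emit 'l', reset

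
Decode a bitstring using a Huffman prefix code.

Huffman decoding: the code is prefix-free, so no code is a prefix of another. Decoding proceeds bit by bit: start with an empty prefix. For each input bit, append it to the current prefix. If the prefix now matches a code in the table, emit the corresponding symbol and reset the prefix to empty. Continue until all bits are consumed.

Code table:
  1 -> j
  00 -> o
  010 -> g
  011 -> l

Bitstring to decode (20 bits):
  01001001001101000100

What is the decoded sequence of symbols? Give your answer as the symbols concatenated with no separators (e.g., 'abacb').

Bit 0: prefix='0' (no match yet)
Bit 1: prefix='01' (no match yet)
Bit 2: prefix='010' -> emit 'g', reset
Bit 3: prefix='0' (no match yet)
Bit 4: prefix='01' (no match yet)
Bit 5: prefix='010' -> emit 'g', reset
Bit 6: prefix='0' (no match yet)
Bit 7: prefix='01' (no match yet)
Bit 8: prefix='010' -> emit 'g', reset
Bit 9: prefix='0' (no match yet)
Bit 10: prefix='01' (no match yet)
Bit 11: prefix='011' -> emit 'l', reset
Bit 12: prefix='0' (no match yet)
Bit 13: prefix='01' (no match yet)
Bit 14: prefix='010' -> emit 'g', reset
Bit 15: prefix='0' (no match yet)
Bit 16: prefix='00' -> emit 'o', reset
Bit 17: prefix='1' -> emit 'j', reset
Bit 18: prefix='0' (no match yet)
Bit 19: prefix='00' -> emit 'o', reset

Answer: ggglgojo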